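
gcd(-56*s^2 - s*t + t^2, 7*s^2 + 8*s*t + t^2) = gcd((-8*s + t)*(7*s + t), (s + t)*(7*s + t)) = 7*s + t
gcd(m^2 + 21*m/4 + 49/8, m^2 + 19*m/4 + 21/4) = m + 7/4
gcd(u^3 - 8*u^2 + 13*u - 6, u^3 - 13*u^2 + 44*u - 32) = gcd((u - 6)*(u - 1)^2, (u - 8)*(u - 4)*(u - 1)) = u - 1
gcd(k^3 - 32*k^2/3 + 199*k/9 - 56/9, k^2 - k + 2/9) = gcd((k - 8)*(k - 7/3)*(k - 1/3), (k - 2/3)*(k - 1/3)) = k - 1/3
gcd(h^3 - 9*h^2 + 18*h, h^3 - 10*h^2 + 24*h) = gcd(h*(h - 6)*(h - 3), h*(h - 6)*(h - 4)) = h^2 - 6*h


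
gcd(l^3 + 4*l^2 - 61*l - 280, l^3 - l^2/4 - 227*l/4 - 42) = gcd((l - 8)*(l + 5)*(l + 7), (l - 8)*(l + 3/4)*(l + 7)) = l^2 - l - 56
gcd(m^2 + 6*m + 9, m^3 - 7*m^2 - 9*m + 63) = m + 3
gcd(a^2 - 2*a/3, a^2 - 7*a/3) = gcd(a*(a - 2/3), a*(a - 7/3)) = a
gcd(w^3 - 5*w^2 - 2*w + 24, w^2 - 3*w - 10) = w + 2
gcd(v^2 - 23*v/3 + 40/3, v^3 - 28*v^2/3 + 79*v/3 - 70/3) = v - 5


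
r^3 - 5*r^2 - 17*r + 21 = (r - 7)*(r - 1)*(r + 3)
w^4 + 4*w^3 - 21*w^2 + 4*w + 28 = (w - 2)^2*(w + 1)*(w + 7)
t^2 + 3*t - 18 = (t - 3)*(t + 6)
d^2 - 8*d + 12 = (d - 6)*(d - 2)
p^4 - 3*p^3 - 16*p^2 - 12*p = p*(p - 6)*(p + 1)*(p + 2)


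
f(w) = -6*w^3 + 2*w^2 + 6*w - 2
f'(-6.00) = -666.00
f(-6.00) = 1330.00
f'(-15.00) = -4104.00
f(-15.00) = 20608.00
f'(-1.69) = -52.17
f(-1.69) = 22.53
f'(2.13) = -67.14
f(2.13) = -38.13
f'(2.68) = -112.56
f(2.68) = -87.05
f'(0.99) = -7.68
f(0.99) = 0.08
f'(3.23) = -168.87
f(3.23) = -163.94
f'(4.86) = -399.71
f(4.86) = -614.35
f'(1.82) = -46.34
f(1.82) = -20.63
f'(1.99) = -57.32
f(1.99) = -29.42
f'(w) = -18*w^2 + 4*w + 6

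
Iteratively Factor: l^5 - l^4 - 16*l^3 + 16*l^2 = (l - 4)*(l^4 + 3*l^3 - 4*l^2) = (l - 4)*(l + 4)*(l^3 - l^2) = l*(l - 4)*(l + 4)*(l^2 - l) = l^2*(l - 4)*(l + 4)*(l - 1)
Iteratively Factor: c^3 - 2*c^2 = (c - 2)*(c^2) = c*(c - 2)*(c)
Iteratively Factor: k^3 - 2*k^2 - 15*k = (k - 5)*(k^2 + 3*k) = (k - 5)*(k + 3)*(k)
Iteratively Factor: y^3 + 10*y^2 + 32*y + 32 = (y + 4)*(y^2 + 6*y + 8) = (y + 2)*(y + 4)*(y + 4)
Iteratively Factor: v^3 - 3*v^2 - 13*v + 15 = (v - 5)*(v^2 + 2*v - 3) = (v - 5)*(v + 3)*(v - 1)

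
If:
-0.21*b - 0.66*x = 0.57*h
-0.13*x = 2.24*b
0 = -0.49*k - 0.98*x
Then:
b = -0.0580357142857143*x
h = -1.13651315789474*x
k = -2.0*x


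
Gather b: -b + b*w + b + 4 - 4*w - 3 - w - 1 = b*w - 5*w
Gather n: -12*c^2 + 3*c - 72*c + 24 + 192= -12*c^2 - 69*c + 216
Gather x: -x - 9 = -x - 9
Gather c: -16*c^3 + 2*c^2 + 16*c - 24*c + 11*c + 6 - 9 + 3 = -16*c^3 + 2*c^2 + 3*c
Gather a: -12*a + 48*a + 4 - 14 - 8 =36*a - 18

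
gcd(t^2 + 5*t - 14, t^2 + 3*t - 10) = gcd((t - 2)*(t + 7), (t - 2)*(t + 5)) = t - 2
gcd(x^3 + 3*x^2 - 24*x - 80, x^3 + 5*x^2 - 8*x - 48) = x^2 + 8*x + 16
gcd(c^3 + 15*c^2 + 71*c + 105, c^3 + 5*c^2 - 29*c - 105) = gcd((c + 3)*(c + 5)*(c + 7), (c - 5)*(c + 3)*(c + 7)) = c^2 + 10*c + 21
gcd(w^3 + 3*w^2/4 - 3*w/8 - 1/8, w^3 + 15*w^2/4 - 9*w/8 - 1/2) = w^2 - w/4 - 1/8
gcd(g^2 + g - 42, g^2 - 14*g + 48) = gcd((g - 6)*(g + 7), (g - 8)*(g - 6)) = g - 6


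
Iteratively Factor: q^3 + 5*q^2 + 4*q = (q + 1)*(q^2 + 4*q) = (q + 1)*(q + 4)*(q)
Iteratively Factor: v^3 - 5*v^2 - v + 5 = (v - 1)*(v^2 - 4*v - 5) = (v - 5)*(v - 1)*(v + 1)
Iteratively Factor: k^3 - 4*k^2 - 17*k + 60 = (k + 4)*(k^2 - 8*k + 15) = (k - 5)*(k + 4)*(k - 3)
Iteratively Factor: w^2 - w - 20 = (w + 4)*(w - 5)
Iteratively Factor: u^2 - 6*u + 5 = (u - 1)*(u - 5)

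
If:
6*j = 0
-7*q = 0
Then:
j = 0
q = 0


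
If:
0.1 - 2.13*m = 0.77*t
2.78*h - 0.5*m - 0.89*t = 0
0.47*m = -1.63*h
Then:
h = -0.03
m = 0.10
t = -0.15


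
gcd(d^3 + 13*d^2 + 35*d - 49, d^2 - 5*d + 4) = d - 1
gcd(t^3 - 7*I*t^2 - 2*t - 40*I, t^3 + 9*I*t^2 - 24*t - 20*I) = t + 2*I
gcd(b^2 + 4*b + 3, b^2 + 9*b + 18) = b + 3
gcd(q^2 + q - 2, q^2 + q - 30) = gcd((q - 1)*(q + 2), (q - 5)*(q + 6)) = 1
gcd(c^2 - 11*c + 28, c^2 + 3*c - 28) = c - 4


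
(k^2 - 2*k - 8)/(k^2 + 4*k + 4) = (k - 4)/(k + 2)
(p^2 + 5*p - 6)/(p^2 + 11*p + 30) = (p - 1)/(p + 5)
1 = 1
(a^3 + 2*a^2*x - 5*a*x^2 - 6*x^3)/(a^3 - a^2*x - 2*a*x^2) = (a + 3*x)/a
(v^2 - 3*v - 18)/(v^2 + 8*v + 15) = (v - 6)/(v + 5)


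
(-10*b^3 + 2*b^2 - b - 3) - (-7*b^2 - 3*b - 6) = -10*b^3 + 9*b^2 + 2*b + 3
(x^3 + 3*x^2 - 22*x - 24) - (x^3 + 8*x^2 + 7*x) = -5*x^2 - 29*x - 24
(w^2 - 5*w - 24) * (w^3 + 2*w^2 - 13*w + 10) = w^5 - 3*w^4 - 47*w^3 + 27*w^2 + 262*w - 240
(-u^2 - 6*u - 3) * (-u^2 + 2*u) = u^4 + 4*u^3 - 9*u^2 - 6*u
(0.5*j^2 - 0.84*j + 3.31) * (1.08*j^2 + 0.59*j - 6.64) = 0.54*j^4 - 0.6122*j^3 - 0.2408*j^2 + 7.5305*j - 21.9784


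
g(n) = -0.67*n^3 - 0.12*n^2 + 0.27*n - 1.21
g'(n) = -2.01*n^2 - 0.24*n + 0.27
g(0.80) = -1.41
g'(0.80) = -1.21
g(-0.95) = -1.00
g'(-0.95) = -1.32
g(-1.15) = -0.66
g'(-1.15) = -2.11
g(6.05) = -152.34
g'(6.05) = -74.75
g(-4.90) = 73.41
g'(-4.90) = -46.81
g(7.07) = -242.07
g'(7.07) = -101.90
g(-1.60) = 0.80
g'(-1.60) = -4.49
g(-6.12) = 146.22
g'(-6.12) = -73.54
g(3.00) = -19.57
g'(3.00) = -18.54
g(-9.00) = 475.07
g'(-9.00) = -160.38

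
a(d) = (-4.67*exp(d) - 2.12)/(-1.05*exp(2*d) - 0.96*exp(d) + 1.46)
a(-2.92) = -1.69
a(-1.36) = -2.90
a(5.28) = 0.02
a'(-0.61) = -17.50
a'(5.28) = -0.02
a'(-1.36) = -2.02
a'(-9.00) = 0.00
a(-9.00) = -1.45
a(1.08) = 1.52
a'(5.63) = -0.02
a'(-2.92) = -0.25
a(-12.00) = -1.45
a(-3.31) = -1.61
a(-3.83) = -1.54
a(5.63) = 0.02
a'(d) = (-4.67*exp(d) - 2.12)*(2.1*exp(2*d) + 0.96*exp(d))/(-1.05*exp(2*d) - 0.96*exp(d) + 1.46)^2 - 4.67*exp(d)/(-1.05*exp(2*d) - 0.96*exp(d) + 1.46)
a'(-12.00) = 0.00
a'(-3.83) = -0.09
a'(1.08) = -1.73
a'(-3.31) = -0.16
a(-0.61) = -7.41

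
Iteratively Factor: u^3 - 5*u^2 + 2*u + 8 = (u - 4)*(u^2 - u - 2) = (u - 4)*(u - 2)*(u + 1)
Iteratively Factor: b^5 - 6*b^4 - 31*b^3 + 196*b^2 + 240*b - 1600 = (b - 5)*(b^4 - b^3 - 36*b^2 + 16*b + 320) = (b - 5)*(b + 4)*(b^3 - 5*b^2 - 16*b + 80) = (b - 5)*(b + 4)^2*(b^2 - 9*b + 20) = (b - 5)^2*(b + 4)^2*(b - 4)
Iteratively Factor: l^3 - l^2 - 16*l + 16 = (l + 4)*(l^2 - 5*l + 4) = (l - 1)*(l + 4)*(l - 4)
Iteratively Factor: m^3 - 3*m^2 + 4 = (m - 2)*(m^2 - m - 2) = (m - 2)*(m + 1)*(m - 2)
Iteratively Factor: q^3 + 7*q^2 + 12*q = (q + 3)*(q^2 + 4*q) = q*(q + 3)*(q + 4)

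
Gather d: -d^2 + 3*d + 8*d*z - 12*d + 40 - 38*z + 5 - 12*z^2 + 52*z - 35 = -d^2 + d*(8*z - 9) - 12*z^2 + 14*z + 10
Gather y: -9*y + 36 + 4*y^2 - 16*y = 4*y^2 - 25*y + 36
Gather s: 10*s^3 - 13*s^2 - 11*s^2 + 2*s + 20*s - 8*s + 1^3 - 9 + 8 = 10*s^3 - 24*s^2 + 14*s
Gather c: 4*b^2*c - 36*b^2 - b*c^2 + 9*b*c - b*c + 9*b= -36*b^2 - b*c^2 + 9*b + c*(4*b^2 + 8*b)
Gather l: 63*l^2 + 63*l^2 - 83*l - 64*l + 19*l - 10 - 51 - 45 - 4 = 126*l^2 - 128*l - 110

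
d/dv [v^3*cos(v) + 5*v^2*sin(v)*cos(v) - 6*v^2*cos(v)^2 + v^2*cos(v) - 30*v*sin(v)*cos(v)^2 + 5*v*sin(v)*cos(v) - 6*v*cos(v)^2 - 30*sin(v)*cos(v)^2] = -v^3*sin(v) - v^2*sin(v) + 6*v^2*sin(2*v) + 3*v^2*cos(v) + 5*v^2*cos(2*v) + 11*v*sin(2*v) - 11*v*cos(v)/2 - v*cos(2*v) - 45*v*cos(3*v)/2 - 6*v + 45*sin(v)/2 + 5*sin(2*v)/2 - 15*sin(3*v)/2 - 30*sqrt(2)*sin(v + pi/4) + 45*cos(v)/2 - 3*cos(2*v) - 45*cos(3*v)/2 - 3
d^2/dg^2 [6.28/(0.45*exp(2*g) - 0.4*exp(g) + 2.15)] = ((2.512 - 11.304*exp(g))*(0.45*exp(2*g) - 0.4*exp(g) + 2.15) + 6.28*(0.9*exp(g) - 0.4)*(1.8*exp(g) - 0.8)*exp(g))*exp(g)/(0.45*exp(2*g) - 0.4*exp(g) + 2.15)^3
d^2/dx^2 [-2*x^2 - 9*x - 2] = -4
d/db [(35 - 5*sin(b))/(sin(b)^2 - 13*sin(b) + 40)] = 5*(sin(b)^2 - 14*sin(b) + 51)*cos(b)/(sin(b)^2 - 13*sin(b) + 40)^2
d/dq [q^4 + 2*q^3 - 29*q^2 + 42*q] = 4*q^3 + 6*q^2 - 58*q + 42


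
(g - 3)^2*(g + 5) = g^3 - g^2 - 21*g + 45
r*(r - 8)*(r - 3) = r^3 - 11*r^2 + 24*r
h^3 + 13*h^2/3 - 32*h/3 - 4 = (h - 2)*(h + 1/3)*(h + 6)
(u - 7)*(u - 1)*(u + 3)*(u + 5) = u^4 - 42*u^2 - 64*u + 105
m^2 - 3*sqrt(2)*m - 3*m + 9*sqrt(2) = (m - 3)*(m - 3*sqrt(2))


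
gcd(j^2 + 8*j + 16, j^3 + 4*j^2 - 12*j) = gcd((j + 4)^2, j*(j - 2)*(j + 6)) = 1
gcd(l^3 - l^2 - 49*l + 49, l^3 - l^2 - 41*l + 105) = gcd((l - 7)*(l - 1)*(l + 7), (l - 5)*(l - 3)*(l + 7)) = l + 7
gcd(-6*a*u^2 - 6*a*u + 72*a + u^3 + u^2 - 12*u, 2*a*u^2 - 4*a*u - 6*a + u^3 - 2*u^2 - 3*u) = u - 3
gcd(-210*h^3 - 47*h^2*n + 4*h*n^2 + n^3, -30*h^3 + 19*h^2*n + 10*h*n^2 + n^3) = 30*h^2 + 11*h*n + n^2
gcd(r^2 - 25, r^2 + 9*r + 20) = r + 5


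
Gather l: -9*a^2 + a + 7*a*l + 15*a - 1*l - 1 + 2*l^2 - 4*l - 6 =-9*a^2 + 16*a + 2*l^2 + l*(7*a - 5) - 7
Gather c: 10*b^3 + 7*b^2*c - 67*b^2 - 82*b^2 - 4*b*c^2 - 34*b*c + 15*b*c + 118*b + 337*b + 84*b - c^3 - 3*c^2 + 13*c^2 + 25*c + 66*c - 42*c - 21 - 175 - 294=10*b^3 - 149*b^2 + 539*b - c^3 + c^2*(10 - 4*b) + c*(7*b^2 - 19*b + 49) - 490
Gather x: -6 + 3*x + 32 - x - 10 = 2*x + 16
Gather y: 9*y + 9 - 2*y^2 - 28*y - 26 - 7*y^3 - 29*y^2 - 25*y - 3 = -7*y^3 - 31*y^2 - 44*y - 20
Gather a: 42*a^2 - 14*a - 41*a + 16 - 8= 42*a^2 - 55*a + 8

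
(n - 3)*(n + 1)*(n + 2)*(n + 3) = n^4 + 3*n^3 - 7*n^2 - 27*n - 18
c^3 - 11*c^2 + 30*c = c*(c - 6)*(c - 5)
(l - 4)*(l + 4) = l^2 - 16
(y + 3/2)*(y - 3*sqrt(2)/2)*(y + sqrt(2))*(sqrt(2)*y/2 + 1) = sqrt(2)*y^4/2 + y^3/2 + 3*sqrt(2)*y^3/4 - 2*sqrt(2)*y^2 + 3*y^2/4 - 3*sqrt(2)*y - 3*y - 9/2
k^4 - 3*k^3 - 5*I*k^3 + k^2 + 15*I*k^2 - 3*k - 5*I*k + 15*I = (k - 3)*(k - 5*I)*(k - I)*(k + I)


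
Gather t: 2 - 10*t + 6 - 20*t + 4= 12 - 30*t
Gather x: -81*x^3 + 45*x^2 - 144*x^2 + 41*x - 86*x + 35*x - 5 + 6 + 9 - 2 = -81*x^3 - 99*x^2 - 10*x + 8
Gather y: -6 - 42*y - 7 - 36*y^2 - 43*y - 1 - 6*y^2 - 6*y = -42*y^2 - 91*y - 14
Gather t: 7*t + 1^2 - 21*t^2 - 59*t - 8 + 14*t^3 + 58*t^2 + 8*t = 14*t^3 + 37*t^2 - 44*t - 7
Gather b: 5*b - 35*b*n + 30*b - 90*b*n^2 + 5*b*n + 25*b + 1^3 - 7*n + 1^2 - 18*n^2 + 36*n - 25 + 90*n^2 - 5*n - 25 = b*(-90*n^2 - 30*n + 60) + 72*n^2 + 24*n - 48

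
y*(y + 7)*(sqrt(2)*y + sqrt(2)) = sqrt(2)*y^3 + 8*sqrt(2)*y^2 + 7*sqrt(2)*y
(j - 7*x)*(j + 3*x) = j^2 - 4*j*x - 21*x^2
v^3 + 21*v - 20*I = (v - 4*I)*(v - I)*(v + 5*I)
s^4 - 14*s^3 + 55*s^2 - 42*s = s*(s - 7)*(s - 6)*(s - 1)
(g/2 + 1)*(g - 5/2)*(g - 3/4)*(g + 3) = g^4/2 + 7*g^3/8 - 67*g^2/16 - 81*g/16 + 45/8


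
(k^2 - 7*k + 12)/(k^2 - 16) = (k - 3)/(k + 4)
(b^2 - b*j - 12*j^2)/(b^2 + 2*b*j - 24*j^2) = (b + 3*j)/(b + 6*j)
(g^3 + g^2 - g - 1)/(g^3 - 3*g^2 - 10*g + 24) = (g^3 + g^2 - g - 1)/(g^3 - 3*g^2 - 10*g + 24)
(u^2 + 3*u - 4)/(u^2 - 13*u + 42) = (u^2 + 3*u - 4)/(u^2 - 13*u + 42)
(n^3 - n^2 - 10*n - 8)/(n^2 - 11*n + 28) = (n^2 + 3*n + 2)/(n - 7)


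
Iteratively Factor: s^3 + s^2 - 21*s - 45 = (s + 3)*(s^2 - 2*s - 15) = (s + 3)^2*(s - 5)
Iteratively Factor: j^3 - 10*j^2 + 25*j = (j - 5)*(j^2 - 5*j) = (j - 5)^2*(j)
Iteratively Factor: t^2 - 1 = (t - 1)*(t + 1)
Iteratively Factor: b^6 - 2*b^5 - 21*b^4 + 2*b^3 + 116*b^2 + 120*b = (b - 3)*(b^5 + b^4 - 18*b^3 - 52*b^2 - 40*b) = (b - 3)*(b + 2)*(b^4 - b^3 - 16*b^2 - 20*b) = b*(b - 3)*(b + 2)*(b^3 - b^2 - 16*b - 20) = b*(b - 3)*(b + 2)^2*(b^2 - 3*b - 10) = b*(b - 5)*(b - 3)*(b + 2)^2*(b + 2)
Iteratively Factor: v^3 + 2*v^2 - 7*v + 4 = (v + 4)*(v^2 - 2*v + 1) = (v - 1)*(v + 4)*(v - 1)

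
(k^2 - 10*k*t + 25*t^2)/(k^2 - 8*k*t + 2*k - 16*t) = (k^2 - 10*k*t + 25*t^2)/(k^2 - 8*k*t + 2*k - 16*t)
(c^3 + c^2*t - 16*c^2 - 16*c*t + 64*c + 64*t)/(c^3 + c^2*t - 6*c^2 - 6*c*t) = (c^2 - 16*c + 64)/(c*(c - 6))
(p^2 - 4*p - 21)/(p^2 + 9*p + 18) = (p - 7)/(p + 6)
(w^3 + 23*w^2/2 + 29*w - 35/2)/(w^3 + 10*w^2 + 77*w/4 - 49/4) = 2*(w + 5)/(2*w + 7)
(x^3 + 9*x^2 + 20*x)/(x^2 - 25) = x*(x + 4)/(x - 5)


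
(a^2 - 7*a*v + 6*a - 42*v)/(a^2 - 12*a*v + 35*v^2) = (-a - 6)/(-a + 5*v)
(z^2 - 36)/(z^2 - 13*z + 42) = (z + 6)/(z - 7)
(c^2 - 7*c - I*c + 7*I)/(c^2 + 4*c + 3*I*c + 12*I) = (c^2 - c*(7 + I) + 7*I)/(c^2 + c*(4 + 3*I) + 12*I)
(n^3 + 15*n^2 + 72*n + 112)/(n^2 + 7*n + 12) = (n^2 + 11*n + 28)/(n + 3)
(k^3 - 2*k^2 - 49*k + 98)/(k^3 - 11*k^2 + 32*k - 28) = (k + 7)/(k - 2)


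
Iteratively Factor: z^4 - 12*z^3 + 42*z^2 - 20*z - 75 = (z - 5)*(z^3 - 7*z^2 + 7*z + 15) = (z - 5)*(z + 1)*(z^2 - 8*z + 15) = (z - 5)^2*(z + 1)*(z - 3)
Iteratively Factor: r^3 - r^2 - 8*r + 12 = (r - 2)*(r^2 + r - 6) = (r - 2)^2*(r + 3)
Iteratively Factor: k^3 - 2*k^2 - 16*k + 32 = (k - 4)*(k^2 + 2*k - 8) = (k - 4)*(k - 2)*(k + 4)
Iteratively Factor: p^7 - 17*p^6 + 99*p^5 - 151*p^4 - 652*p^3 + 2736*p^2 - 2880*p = (p)*(p^6 - 17*p^5 + 99*p^4 - 151*p^3 - 652*p^2 + 2736*p - 2880) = p*(p - 4)*(p^5 - 13*p^4 + 47*p^3 + 37*p^2 - 504*p + 720) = p*(p - 4)^2*(p^4 - 9*p^3 + 11*p^2 + 81*p - 180) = p*(p - 4)^2*(p + 3)*(p^3 - 12*p^2 + 47*p - 60) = p*(p - 4)^3*(p + 3)*(p^2 - 8*p + 15) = p*(p - 4)^3*(p - 3)*(p + 3)*(p - 5)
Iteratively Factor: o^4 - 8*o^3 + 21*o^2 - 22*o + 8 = (o - 1)*(o^3 - 7*o^2 + 14*o - 8) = (o - 2)*(o - 1)*(o^2 - 5*o + 4) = (o - 2)*(o - 1)^2*(o - 4)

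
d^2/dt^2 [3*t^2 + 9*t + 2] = 6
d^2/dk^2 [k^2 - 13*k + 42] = 2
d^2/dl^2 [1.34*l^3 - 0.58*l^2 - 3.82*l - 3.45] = 8.04*l - 1.16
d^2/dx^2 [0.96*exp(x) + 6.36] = 0.96*exp(x)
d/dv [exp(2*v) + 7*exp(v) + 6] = (2*exp(v) + 7)*exp(v)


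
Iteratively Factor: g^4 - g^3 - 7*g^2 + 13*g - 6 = (g - 2)*(g^3 + g^2 - 5*g + 3) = (g - 2)*(g - 1)*(g^2 + 2*g - 3) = (g - 2)*(g - 1)*(g + 3)*(g - 1)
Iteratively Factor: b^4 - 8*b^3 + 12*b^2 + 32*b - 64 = (b - 2)*(b^3 - 6*b^2 + 32) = (b - 4)*(b - 2)*(b^2 - 2*b - 8) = (b - 4)^2*(b - 2)*(b + 2)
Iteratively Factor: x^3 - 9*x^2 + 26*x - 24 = (x - 3)*(x^2 - 6*x + 8) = (x - 3)*(x - 2)*(x - 4)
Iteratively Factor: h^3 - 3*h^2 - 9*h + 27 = (h + 3)*(h^2 - 6*h + 9) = (h - 3)*(h + 3)*(h - 3)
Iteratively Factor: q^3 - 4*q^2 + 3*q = (q - 3)*(q^2 - q) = (q - 3)*(q - 1)*(q)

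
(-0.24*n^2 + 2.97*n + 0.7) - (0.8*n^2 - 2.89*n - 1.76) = -1.04*n^2 + 5.86*n + 2.46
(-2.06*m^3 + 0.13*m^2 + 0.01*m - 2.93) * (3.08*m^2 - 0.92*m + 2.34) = -6.3448*m^5 + 2.2956*m^4 - 4.9092*m^3 - 8.7294*m^2 + 2.719*m - 6.8562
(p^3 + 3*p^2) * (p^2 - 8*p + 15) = p^5 - 5*p^4 - 9*p^3 + 45*p^2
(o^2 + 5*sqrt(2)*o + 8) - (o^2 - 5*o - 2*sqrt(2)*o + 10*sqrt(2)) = 5*o + 7*sqrt(2)*o - 10*sqrt(2) + 8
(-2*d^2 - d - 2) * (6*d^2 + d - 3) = -12*d^4 - 8*d^3 - 7*d^2 + d + 6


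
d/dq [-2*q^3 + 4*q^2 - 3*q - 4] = -6*q^2 + 8*q - 3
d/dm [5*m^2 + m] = 10*m + 1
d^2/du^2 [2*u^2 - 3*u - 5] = 4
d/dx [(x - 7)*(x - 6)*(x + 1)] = 3*x^2 - 24*x + 29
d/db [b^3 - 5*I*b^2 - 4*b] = 3*b^2 - 10*I*b - 4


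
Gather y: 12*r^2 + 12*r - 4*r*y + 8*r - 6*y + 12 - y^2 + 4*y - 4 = 12*r^2 + 20*r - y^2 + y*(-4*r - 2) + 8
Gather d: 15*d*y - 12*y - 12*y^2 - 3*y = 15*d*y - 12*y^2 - 15*y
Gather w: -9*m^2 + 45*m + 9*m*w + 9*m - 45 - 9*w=-9*m^2 + 54*m + w*(9*m - 9) - 45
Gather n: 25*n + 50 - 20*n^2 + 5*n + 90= -20*n^2 + 30*n + 140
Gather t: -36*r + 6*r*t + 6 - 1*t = -36*r + t*(6*r - 1) + 6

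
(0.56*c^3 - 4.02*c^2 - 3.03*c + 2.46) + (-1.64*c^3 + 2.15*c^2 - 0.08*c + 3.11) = -1.08*c^3 - 1.87*c^2 - 3.11*c + 5.57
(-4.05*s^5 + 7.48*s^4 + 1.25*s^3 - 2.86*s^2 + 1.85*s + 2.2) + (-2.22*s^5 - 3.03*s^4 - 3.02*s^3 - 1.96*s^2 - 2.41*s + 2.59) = -6.27*s^5 + 4.45*s^4 - 1.77*s^3 - 4.82*s^2 - 0.56*s + 4.79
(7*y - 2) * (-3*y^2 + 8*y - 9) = -21*y^3 + 62*y^2 - 79*y + 18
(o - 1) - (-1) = o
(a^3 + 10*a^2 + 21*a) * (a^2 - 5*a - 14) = a^5 + 5*a^4 - 43*a^3 - 245*a^2 - 294*a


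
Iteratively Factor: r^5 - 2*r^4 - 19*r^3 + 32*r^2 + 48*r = (r)*(r^4 - 2*r^3 - 19*r^2 + 32*r + 48) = r*(r - 3)*(r^3 + r^2 - 16*r - 16) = r*(r - 3)*(r + 1)*(r^2 - 16) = r*(r - 4)*(r - 3)*(r + 1)*(r + 4)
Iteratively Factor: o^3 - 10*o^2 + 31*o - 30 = (o - 5)*(o^2 - 5*o + 6) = (o - 5)*(o - 2)*(o - 3)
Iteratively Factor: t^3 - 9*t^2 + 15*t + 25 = (t + 1)*(t^2 - 10*t + 25) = (t - 5)*(t + 1)*(t - 5)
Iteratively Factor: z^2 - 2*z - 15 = (z - 5)*(z + 3)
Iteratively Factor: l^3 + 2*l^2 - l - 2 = (l + 1)*(l^2 + l - 2) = (l - 1)*(l + 1)*(l + 2)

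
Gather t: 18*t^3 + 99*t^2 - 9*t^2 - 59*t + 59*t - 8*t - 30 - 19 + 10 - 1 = 18*t^3 + 90*t^2 - 8*t - 40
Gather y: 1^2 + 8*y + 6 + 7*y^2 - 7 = 7*y^2 + 8*y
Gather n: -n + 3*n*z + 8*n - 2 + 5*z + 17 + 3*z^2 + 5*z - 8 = n*(3*z + 7) + 3*z^2 + 10*z + 7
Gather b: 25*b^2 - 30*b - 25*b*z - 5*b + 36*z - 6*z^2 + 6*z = 25*b^2 + b*(-25*z - 35) - 6*z^2 + 42*z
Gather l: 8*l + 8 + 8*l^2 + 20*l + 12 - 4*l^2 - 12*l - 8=4*l^2 + 16*l + 12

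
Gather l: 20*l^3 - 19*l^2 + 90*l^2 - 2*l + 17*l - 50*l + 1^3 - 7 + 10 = 20*l^3 + 71*l^2 - 35*l + 4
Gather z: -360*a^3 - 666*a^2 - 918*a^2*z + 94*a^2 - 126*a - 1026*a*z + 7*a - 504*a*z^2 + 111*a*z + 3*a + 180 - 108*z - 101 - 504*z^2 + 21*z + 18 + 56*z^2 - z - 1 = -360*a^3 - 572*a^2 - 116*a + z^2*(-504*a - 448) + z*(-918*a^2 - 915*a - 88) + 96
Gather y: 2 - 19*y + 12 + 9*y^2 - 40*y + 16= 9*y^2 - 59*y + 30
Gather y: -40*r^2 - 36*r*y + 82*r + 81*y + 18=-40*r^2 + 82*r + y*(81 - 36*r) + 18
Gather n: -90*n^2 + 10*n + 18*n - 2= -90*n^2 + 28*n - 2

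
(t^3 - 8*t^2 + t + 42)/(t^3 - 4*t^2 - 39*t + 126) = (t + 2)/(t + 6)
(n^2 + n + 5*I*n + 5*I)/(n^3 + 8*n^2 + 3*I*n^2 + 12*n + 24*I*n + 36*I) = (n^2 + n*(1 + 5*I) + 5*I)/(n^3 + n^2*(8 + 3*I) + n*(12 + 24*I) + 36*I)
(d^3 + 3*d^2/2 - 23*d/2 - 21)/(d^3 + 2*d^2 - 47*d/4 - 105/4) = 2*(d + 2)/(2*d + 5)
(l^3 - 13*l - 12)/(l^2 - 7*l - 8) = (l^2 - l - 12)/(l - 8)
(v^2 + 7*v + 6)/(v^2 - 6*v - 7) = (v + 6)/(v - 7)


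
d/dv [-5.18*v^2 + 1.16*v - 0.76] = 1.16 - 10.36*v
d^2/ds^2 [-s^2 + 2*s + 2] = -2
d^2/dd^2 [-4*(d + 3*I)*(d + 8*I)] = -8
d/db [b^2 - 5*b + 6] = 2*b - 5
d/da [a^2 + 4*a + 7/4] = 2*a + 4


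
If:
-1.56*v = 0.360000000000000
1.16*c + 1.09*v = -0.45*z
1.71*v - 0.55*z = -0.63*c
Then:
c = 0.34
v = -0.23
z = -0.32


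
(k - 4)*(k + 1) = k^2 - 3*k - 4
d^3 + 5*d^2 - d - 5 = (d - 1)*(d + 1)*(d + 5)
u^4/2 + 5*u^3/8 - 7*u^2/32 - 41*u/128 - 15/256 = (u/2 + 1/4)*(u - 3/4)*(u + 1/4)*(u + 5/4)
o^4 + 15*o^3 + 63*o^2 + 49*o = o*(o + 1)*(o + 7)^2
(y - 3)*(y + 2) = y^2 - y - 6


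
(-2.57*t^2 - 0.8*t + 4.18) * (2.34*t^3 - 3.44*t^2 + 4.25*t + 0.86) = -6.0138*t^5 + 6.9688*t^4 + 1.6107*t^3 - 19.9894*t^2 + 17.077*t + 3.5948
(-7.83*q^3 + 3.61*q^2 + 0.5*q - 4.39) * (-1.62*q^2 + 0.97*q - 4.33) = 12.6846*q^5 - 13.4433*q^4 + 36.5956*q^3 - 8.0345*q^2 - 6.4233*q + 19.0087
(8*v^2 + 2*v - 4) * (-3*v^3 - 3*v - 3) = -24*v^5 - 6*v^4 - 12*v^3 - 30*v^2 + 6*v + 12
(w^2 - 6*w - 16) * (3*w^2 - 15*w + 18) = 3*w^4 - 33*w^3 + 60*w^2 + 132*w - 288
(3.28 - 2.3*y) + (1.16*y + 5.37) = 8.65 - 1.14*y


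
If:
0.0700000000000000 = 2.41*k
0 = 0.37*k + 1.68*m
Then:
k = 0.03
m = -0.01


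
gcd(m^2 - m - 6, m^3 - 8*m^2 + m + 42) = m^2 - m - 6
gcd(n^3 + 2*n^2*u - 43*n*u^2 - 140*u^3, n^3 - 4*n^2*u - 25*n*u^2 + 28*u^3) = -n^2 + 3*n*u + 28*u^2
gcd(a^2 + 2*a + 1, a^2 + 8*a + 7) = a + 1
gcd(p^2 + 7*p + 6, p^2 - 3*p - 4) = p + 1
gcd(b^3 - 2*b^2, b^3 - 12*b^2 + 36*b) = b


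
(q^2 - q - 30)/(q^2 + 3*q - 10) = (q - 6)/(q - 2)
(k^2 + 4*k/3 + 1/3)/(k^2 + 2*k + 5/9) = 3*(k + 1)/(3*k + 5)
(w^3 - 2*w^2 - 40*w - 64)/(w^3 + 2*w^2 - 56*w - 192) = (w + 2)/(w + 6)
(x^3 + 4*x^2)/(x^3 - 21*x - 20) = x^2/(x^2 - 4*x - 5)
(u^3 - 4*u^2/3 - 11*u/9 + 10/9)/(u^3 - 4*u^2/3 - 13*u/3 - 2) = (9*u^2 - 21*u + 10)/(3*(3*u^2 - 7*u - 6))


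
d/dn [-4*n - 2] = -4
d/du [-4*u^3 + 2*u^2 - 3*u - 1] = -12*u^2 + 4*u - 3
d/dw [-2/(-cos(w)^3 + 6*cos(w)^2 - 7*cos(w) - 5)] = 2*(3*cos(w)^2 - 12*cos(w) + 7)*sin(w)/(cos(w)^3 - 6*cos(w)^2 + 7*cos(w) + 5)^2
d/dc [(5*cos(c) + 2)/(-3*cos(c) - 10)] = 44*sin(c)/(3*cos(c) + 10)^2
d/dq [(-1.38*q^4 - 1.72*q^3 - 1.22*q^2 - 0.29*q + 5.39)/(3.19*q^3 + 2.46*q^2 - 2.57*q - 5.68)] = (-4.4022*q^6 - 6.7896*q^5 + 10.3004*q^4 + 42.0446*q^3 - 18.4247*q^2 - 12.6596*q + 15.4995)/(10.1761*q^6 + 15.6948*q^5 - 10.345*q^4 - 48.8828*q^3 - 21.3407*q^2 + 29.1952*q + 32.2624)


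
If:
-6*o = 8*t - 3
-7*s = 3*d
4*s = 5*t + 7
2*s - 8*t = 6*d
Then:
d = 49/18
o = 65/18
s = -7/6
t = -7/3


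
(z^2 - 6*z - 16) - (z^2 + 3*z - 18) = 2 - 9*z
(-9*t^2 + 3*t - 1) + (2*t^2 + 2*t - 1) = -7*t^2 + 5*t - 2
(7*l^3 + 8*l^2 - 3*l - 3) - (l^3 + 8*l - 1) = 6*l^3 + 8*l^2 - 11*l - 2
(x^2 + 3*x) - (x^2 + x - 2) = 2*x + 2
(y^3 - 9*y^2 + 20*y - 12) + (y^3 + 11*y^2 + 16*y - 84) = 2*y^3 + 2*y^2 + 36*y - 96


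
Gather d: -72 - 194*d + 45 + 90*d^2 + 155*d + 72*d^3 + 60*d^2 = 72*d^3 + 150*d^2 - 39*d - 27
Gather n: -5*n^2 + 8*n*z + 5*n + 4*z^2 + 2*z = -5*n^2 + n*(8*z + 5) + 4*z^2 + 2*z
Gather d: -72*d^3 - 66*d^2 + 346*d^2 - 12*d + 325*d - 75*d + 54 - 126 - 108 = -72*d^3 + 280*d^2 + 238*d - 180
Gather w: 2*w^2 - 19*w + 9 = 2*w^2 - 19*w + 9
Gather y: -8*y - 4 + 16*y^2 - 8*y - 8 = 16*y^2 - 16*y - 12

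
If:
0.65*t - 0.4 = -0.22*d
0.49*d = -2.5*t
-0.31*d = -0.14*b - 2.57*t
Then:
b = 25.11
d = 4.32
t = -0.85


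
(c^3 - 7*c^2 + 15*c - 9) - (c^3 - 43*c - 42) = -7*c^2 + 58*c + 33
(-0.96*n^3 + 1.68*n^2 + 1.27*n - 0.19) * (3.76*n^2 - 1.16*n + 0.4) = -3.6096*n^5 + 7.4304*n^4 + 2.4424*n^3 - 1.5156*n^2 + 0.7284*n - 0.076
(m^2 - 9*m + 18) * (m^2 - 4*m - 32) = m^4 - 13*m^3 + 22*m^2 + 216*m - 576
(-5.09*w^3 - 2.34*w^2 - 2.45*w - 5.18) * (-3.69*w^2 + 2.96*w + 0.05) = 18.7821*w^5 - 6.4318*w^4 + 1.8596*w^3 + 11.7452*w^2 - 15.4553*w - 0.259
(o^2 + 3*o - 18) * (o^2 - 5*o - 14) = o^4 - 2*o^3 - 47*o^2 + 48*o + 252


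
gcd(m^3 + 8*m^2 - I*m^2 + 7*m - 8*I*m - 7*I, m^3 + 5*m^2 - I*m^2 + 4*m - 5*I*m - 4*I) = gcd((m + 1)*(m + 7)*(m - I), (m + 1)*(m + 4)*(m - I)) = m^2 + m*(1 - I) - I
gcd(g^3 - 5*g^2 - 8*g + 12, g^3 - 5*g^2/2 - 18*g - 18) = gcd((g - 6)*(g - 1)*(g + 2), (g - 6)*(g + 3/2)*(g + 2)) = g^2 - 4*g - 12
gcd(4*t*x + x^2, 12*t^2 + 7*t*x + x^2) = 4*t + x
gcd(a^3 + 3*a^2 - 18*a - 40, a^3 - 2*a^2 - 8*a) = a^2 - 2*a - 8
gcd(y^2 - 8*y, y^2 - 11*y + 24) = y - 8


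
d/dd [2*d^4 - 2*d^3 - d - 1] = 8*d^3 - 6*d^2 - 1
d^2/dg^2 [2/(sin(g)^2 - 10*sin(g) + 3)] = 4*(-2*sin(g)^4 + 15*sin(g)^3 - 41*sin(g)^2 - 45*sin(g) + 97)/(sin(g)^2 - 10*sin(g) + 3)^3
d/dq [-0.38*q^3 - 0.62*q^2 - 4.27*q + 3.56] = -1.14*q^2 - 1.24*q - 4.27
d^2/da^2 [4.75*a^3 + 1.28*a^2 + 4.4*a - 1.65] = 28.5*a + 2.56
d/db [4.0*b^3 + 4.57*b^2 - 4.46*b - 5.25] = 12.0*b^2 + 9.14*b - 4.46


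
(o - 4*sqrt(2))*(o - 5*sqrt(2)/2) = o^2 - 13*sqrt(2)*o/2 + 20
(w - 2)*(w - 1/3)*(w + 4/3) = w^3 - w^2 - 22*w/9 + 8/9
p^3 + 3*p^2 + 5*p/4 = p*(p + 1/2)*(p + 5/2)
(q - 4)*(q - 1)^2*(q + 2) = q^4 - 4*q^3 - 3*q^2 + 14*q - 8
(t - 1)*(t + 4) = t^2 + 3*t - 4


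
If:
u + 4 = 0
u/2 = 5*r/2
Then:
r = -4/5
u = -4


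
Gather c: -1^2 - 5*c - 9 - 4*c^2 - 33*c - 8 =-4*c^2 - 38*c - 18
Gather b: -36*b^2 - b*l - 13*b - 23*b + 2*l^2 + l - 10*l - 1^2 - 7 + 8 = -36*b^2 + b*(-l - 36) + 2*l^2 - 9*l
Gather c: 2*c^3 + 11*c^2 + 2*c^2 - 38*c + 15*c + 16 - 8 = 2*c^3 + 13*c^2 - 23*c + 8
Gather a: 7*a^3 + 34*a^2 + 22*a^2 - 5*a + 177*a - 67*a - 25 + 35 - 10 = 7*a^3 + 56*a^2 + 105*a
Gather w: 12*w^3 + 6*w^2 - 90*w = 12*w^3 + 6*w^2 - 90*w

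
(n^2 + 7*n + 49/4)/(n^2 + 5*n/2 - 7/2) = (n + 7/2)/(n - 1)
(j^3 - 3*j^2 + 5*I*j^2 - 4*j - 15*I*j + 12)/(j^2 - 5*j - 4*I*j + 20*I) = (j^3 + j^2*(-3 + 5*I) - j*(4 + 15*I) + 12)/(j^2 - j*(5 + 4*I) + 20*I)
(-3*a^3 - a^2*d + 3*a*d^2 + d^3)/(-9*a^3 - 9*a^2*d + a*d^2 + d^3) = (a - d)/(3*a - d)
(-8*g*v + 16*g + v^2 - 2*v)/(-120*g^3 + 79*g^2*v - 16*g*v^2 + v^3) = (v - 2)/(15*g^2 - 8*g*v + v^2)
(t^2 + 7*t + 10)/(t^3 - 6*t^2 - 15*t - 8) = (t^2 + 7*t + 10)/(t^3 - 6*t^2 - 15*t - 8)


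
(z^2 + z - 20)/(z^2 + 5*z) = (z - 4)/z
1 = 1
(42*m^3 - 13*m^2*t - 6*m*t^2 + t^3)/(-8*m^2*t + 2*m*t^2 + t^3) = (-21*m^2 - 4*m*t + t^2)/(t*(4*m + t))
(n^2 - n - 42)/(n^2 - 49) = (n + 6)/(n + 7)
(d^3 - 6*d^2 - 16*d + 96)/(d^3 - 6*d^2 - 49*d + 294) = (d^2 - 16)/(d^2 - 49)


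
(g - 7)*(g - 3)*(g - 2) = g^3 - 12*g^2 + 41*g - 42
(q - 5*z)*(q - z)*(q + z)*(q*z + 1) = q^4*z - 5*q^3*z^2 + q^3 - q^2*z^3 - 5*q^2*z + 5*q*z^4 - q*z^2 + 5*z^3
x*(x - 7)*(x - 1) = x^3 - 8*x^2 + 7*x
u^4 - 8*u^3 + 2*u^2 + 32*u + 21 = (u - 7)*(u - 3)*(u + 1)^2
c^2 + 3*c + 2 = (c + 1)*(c + 2)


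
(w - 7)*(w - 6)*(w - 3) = w^3 - 16*w^2 + 81*w - 126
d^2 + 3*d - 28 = (d - 4)*(d + 7)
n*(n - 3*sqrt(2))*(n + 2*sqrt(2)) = n^3 - sqrt(2)*n^2 - 12*n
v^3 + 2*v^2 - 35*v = v*(v - 5)*(v + 7)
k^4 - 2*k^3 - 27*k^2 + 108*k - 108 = (k - 3)^2*(k - 2)*(k + 6)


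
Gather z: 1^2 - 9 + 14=6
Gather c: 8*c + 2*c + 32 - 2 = 10*c + 30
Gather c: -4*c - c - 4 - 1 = -5*c - 5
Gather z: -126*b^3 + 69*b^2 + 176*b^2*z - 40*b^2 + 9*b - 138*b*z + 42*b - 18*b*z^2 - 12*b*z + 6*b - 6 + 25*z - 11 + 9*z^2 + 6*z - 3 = -126*b^3 + 29*b^2 + 57*b + z^2*(9 - 18*b) + z*(176*b^2 - 150*b + 31) - 20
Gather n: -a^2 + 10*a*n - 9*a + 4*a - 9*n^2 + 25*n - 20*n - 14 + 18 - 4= -a^2 - 5*a - 9*n^2 + n*(10*a + 5)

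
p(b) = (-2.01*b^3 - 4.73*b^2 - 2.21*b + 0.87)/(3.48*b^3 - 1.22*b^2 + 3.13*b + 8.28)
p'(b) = (-10.44*b^2 + 2.44*b - 3.13)*(-2.01*b^3 - 4.73*b^2 - 2.21*b + 0.87)/(3.48*b^3 - 1.22*b^2 + 3.13*b + 8.28)^2 + (-6.03*b^2 - 9.46*b - 2.21)/(3.48*b^3 - 1.22*b^2 + 3.13*b + 8.28)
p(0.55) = -0.21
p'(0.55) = -0.80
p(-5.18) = -0.31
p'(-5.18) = 0.04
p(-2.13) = -0.09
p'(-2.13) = 0.11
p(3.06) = -1.02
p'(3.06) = 0.07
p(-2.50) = -0.13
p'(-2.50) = 0.10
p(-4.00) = -0.25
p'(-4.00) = 0.06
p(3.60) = -0.98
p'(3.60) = 0.07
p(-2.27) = -0.11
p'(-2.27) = 0.11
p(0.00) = 0.11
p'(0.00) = -0.31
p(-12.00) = -0.45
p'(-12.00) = 0.01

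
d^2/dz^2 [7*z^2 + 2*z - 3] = 14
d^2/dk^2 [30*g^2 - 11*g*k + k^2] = 2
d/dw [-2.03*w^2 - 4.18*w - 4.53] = -4.06*w - 4.18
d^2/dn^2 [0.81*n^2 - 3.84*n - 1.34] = 1.62000000000000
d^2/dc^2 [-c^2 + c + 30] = -2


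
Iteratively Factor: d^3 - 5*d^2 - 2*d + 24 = (d - 3)*(d^2 - 2*d - 8) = (d - 3)*(d + 2)*(d - 4)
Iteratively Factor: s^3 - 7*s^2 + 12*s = (s - 3)*(s^2 - 4*s) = s*(s - 3)*(s - 4)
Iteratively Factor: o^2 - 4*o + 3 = (o - 1)*(o - 3)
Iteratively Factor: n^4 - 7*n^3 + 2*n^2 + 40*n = (n + 2)*(n^3 - 9*n^2 + 20*n) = (n - 5)*(n + 2)*(n^2 - 4*n) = n*(n - 5)*(n + 2)*(n - 4)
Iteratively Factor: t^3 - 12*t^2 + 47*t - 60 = (t - 5)*(t^2 - 7*t + 12) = (t - 5)*(t - 4)*(t - 3)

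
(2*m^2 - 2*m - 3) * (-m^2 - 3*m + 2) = -2*m^4 - 4*m^3 + 13*m^2 + 5*m - 6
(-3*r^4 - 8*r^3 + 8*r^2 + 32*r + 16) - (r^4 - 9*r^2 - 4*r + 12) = -4*r^4 - 8*r^3 + 17*r^2 + 36*r + 4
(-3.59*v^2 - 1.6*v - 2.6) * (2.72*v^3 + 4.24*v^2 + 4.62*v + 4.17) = -9.7648*v^5 - 19.5736*v^4 - 30.4418*v^3 - 33.3863*v^2 - 18.684*v - 10.842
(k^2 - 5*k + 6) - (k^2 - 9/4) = 33/4 - 5*k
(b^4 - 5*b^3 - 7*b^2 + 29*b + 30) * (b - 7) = b^5 - 12*b^4 + 28*b^3 + 78*b^2 - 173*b - 210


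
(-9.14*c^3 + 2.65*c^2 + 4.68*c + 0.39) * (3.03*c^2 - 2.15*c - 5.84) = -27.6942*c^5 + 27.6805*c^4 + 61.8605*c^3 - 24.3563*c^2 - 28.1697*c - 2.2776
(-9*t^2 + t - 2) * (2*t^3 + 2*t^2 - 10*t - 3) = -18*t^5 - 16*t^4 + 88*t^3 + 13*t^2 + 17*t + 6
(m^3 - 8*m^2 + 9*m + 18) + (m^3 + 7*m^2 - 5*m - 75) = 2*m^3 - m^2 + 4*m - 57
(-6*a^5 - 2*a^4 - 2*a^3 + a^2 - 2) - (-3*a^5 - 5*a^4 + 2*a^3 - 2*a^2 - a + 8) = -3*a^5 + 3*a^4 - 4*a^3 + 3*a^2 + a - 10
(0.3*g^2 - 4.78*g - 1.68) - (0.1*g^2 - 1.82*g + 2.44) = 0.2*g^2 - 2.96*g - 4.12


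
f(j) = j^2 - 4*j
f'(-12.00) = -28.00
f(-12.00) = 192.00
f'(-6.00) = -16.00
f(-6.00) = 60.00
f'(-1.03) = -6.06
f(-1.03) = 5.18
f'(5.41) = 6.82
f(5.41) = 7.63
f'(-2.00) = -8.00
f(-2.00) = 12.00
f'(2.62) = 1.24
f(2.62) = -3.62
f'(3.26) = 2.52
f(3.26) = -2.41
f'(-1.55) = -7.10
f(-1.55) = 8.60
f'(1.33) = -1.34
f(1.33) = -3.55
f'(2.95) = 1.90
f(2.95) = -3.10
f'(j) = 2*j - 4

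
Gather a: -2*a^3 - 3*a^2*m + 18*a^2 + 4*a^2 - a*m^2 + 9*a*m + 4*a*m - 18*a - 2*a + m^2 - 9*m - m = -2*a^3 + a^2*(22 - 3*m) + a*(-m^2 + 13*m - 20) + m^2 - 10*m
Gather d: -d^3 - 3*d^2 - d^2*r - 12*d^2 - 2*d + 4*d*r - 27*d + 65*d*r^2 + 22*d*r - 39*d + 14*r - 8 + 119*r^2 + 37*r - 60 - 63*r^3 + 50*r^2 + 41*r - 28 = -d^3 + d^2*(-r - 15) + d*(65*r^2 + 26*r - 68) - 63*r^3 + 169*r^2 + 92*r - 96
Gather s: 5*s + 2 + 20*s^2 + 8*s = 20*s^2 + 13*s + 2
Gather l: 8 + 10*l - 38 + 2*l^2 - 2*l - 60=2*l^2 + 8*l - 90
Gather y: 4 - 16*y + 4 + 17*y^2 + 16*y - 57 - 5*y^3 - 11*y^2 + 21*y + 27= -5*y^3 + 6*y^2 + 21*y - 22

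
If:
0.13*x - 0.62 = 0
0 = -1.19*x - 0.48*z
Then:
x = 4.77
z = -11.82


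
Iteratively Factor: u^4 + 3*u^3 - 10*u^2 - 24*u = (u + 2)*(u^3 + u^2 - 12*u) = u*(u + 2)*(u^2 + u - 12) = u*(u + 2)*(u + 4)*(u - 3)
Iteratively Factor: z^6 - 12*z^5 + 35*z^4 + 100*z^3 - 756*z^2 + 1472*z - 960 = (z - 5)*(z^5 - 7*z^4 + 100*z^2 - 256*z + 192) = (z - 5)*(z - 2)*(z^4 - 5*z^3 - 10*z^2 + 80*z - 96) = (z - 5)*(z - 2)*(z + 4)*(z^3 - 9*z^2 + 26*z - 24) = (z - 5)*(z - 3)*(z - 2)*(z + 4)*(z^2 - 6*z + 8) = (z - 5)*(z - 3)*(z - 2)^2*(z + 4)*(z - 4)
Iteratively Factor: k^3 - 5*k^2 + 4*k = (k)*(k^2 - 5*k + 4) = k*(k - 1)*(k - 4)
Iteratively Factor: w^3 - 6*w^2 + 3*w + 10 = (w - 5)*(w^2 - w - 2) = (w - 5)*(w - 2)*(w + 1)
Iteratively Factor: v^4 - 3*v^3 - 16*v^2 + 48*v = (v + 4)*(v^3 - 7*v^2 + 12*v) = v*(v + 4)*(v^2 - 7*v + 12) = v*(v - 3)*(v + 4)*(v - 4)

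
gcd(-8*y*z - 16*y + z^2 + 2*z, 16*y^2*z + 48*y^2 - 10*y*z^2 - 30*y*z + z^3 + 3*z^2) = 8*y - z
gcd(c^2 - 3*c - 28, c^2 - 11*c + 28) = c - 7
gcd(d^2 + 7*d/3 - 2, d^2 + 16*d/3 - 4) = d - 2/3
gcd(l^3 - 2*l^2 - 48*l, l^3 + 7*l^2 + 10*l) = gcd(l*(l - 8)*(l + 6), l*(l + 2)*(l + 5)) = l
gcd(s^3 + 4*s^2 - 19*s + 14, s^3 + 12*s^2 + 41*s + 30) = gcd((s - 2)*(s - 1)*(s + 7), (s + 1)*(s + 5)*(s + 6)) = 1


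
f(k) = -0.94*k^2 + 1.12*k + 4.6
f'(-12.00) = 23.68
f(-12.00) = -144.20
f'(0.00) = 1.12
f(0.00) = 4.60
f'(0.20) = 0.74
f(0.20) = 4.79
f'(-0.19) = 1.48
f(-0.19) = 4.35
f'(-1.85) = 4.60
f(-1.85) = -0.69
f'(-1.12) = 3.23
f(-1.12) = 2.17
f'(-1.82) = 4.54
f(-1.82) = -0.55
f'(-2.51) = 5.84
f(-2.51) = -4.13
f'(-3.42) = 7.55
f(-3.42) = -10.23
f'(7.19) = -12.40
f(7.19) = -35.94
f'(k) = 1.12 - 1.88*k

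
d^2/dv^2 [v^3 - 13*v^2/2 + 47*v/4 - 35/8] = 6*v - 13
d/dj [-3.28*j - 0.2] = -3.28000000000000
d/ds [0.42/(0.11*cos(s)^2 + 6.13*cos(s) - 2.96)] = (0.0924*cos(s) + 2.5746)*sin(s)/(0.11*cos(s)^2 + 6.13*cos(s) - 2.96)^2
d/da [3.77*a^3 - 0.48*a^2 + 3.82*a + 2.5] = 11.31*a^2 - 0.96*a + 3.82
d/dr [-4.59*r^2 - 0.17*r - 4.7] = -9.18*r - 0.17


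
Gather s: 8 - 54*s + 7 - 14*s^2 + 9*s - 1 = -14*s^2 - 45*s + 14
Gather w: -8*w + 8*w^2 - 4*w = 8*w^2 - 12*w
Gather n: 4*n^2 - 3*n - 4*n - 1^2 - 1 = 4*n^2 - 7*n - 2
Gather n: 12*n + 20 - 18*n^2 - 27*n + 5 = -18*n^2 - 15*n + 25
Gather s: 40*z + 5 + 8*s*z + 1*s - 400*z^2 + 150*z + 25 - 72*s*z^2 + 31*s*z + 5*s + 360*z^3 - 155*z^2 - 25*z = s*(-72*z^2 + 39*z + 6) + 360*z^3 - 555*z^2 + 165*z + 30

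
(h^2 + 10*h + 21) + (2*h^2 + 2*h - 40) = 3*h^2 + 12*h - 19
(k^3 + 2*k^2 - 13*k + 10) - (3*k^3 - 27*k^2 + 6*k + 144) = -2*k^3 + 29*k^2 - 19*k - 134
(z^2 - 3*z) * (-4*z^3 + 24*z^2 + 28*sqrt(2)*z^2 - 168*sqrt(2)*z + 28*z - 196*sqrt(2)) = -4*z^5 + 36*z^4 + 28*sqrt(2)*z^4 - 252*sqrt(2)*z^3 - 44*z^3 - 84*z^2 + 308*sqrt(2)*z^2 + 588*sqrt(2)*z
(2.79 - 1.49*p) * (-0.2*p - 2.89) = 0.298*p^2 + 3.7481*p - 8.0631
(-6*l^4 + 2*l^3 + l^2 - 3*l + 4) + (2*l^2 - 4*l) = -6*l^4 + 2*l^3 + 3*l^2 - 7*l + 4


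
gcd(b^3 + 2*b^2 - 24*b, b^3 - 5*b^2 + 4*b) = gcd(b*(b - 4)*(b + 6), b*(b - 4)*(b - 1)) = b^2 - 4*b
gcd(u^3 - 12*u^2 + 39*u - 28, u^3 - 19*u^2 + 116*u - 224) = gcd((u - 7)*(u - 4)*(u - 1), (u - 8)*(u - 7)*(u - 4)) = u^2 - 11*u + 28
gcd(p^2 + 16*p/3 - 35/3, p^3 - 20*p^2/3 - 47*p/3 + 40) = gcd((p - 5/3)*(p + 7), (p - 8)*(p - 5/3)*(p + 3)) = p - 5/3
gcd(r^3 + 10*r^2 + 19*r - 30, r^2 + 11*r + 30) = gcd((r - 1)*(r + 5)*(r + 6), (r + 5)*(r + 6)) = r^2 + 11*r + 30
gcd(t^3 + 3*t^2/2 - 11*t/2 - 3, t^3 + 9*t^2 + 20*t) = 1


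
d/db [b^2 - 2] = 2*b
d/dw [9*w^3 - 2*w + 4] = 27*w^2 - 2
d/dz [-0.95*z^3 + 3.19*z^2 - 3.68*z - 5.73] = -2.85*z^2 + 6.38*z - 3.68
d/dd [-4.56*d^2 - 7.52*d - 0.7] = -9.12*d - 7.52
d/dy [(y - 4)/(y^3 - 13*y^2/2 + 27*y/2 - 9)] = 2*(-4*y^3 + 37*y^2 - 104*y + 90)/(4*y^6 - 52*y^5 + 277*y^4 - 774*y^3 + 1197*y^2 - 972*y + 324)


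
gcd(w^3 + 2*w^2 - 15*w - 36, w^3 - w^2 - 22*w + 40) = w - 4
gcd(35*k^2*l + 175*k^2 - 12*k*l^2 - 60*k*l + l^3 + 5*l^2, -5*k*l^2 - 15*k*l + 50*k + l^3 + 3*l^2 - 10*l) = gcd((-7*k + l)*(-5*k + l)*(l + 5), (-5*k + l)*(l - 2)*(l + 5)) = 5*k*l + 25*k - l^2 - 5*l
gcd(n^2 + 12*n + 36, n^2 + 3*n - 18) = n + 6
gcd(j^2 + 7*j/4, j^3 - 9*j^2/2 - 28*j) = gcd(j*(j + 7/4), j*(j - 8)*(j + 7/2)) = j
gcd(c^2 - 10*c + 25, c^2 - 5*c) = c - 5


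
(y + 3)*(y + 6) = y^2 + 9*y + 18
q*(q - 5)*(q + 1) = q^3 - 4*q^2 - 5*q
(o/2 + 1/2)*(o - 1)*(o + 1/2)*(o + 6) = o^4/2 + 13*o^3/4 + o^2 - 13*o/4 - 3/2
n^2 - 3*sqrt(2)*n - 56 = (n - 7*sqrt(2))*(n + 4*sqrt(2))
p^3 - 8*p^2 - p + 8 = (p - 8)*(p - 1)*(p + 1)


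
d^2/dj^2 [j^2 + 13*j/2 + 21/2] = 2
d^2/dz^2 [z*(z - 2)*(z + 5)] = 6*z + 6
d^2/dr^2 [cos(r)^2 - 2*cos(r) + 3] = 2*cos(r) - 2*cos(2*r)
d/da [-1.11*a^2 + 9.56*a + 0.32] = 9.56 - 2.22*a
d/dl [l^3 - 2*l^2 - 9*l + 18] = 3*l^2 - 4*l - 9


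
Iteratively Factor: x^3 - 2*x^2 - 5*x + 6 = (x + 2)*(x^2 - 4*x + 3) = (x - 1)*(x + 2)*(x - 3)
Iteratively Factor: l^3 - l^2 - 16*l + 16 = (l - 4)*(l^2 + 3*l - 4) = (l - 4)*(l - 1)*(l + 4)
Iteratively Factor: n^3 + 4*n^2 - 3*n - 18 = (n + 3)*(n^2 + n - 6) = (n + 3)^2*(n - 2)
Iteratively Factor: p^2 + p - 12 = (p + 4)*(p - 3)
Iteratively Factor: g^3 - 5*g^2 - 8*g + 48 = (g + 3)*(g^2 - 8*g + 16) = (g - 4)*(g + 3)*(g - 4)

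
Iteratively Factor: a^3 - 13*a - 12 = (a + 1)*(a^2 - a - 12) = (a - 4)*(a + 1)*(a + 3)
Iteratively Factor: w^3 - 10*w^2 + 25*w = (w)*(w^2 - 10*w + 25) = w*(w - 5)*(w - 5)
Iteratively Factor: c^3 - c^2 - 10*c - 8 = (c + 2)*(c^2 - 3*c - 4) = (c + 1)*(c + 2)*(c - 4)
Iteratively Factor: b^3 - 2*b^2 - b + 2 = (b + 1)*(b^2 - 3*b + 2) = (b - 2)*(b + 1)*(b - 1)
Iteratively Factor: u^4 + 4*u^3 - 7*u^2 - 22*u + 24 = (u - 2)*(u^3 + 6*u^2 + 5*u - 12) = (u - 2)*(u - 1)*(u^2 + 7*u + 12) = (u - 2)*(u - 1)*(u + 3)*(u + 4)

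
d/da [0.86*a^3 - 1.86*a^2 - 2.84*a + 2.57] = 2.58*a^2 - 3.72*a - 2.84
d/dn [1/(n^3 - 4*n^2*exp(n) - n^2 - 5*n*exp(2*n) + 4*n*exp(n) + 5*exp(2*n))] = (4*n^2*exp(n) - 3*n^2 + 10*n*exp(2*n) + 4*n*exp(n) + 2*n - 5*exp(2*n) - 4*exp(n))/(n^3 - 4*n^2*exp(n) - n^2 - 5*n*exp(2*n) + 4*n*exp(n) + 5*exp(2*n))^2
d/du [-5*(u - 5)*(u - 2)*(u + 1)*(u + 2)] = -20*u^3 + 60*u^2 + 90*u - 80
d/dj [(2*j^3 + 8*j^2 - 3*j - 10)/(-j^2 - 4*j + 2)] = (-2*j^4 - 16*j^3 - 23*j^2 + 12*j - 46)/(j^4 + 8*j^3 + 12*j^2 - 16*j + 4)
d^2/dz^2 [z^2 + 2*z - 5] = 2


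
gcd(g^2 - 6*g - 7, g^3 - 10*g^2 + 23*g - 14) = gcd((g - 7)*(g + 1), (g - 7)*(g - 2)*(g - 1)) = g - 7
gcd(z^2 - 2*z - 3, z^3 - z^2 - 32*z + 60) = 1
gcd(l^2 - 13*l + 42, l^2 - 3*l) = 1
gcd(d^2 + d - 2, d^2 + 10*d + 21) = 1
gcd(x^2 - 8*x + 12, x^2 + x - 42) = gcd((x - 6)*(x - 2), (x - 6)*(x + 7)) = x - 6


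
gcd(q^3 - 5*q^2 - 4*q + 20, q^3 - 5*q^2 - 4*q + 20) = q^3 - 5*q^2 - 4*q + 20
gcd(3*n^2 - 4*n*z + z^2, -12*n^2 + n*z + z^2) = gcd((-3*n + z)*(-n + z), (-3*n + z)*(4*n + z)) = -3*n + z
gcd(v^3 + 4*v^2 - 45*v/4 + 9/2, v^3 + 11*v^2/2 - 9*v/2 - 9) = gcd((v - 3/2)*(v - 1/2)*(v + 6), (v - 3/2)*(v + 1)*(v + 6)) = v^2 + 9*v/2 - 9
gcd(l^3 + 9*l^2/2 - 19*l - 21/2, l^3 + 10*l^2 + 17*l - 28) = l + 7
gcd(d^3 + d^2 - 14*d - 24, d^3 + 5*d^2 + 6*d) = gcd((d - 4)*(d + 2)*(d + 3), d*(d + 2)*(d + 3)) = d^2 + 5*d + 6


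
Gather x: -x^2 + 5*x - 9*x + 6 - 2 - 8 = -x^2 - 4*x - 4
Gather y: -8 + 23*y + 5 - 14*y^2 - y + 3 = -14*y^2 + 22*y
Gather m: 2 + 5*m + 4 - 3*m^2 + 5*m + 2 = -3*m^2 + 10*m + 8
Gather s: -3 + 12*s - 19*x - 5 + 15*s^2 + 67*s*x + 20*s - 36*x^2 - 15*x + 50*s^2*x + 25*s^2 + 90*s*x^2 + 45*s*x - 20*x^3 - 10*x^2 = s^2*(50*x + 40) + s*(90*x^2 + 112*x + 32) - 20*x^3 - 46*x^2 - 34*x - 8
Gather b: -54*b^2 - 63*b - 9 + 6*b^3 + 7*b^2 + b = 6*b^3 - 47*b^2 - 62*b - 9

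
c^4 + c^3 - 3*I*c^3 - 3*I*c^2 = c^2*(c + 1)*(c - 3*I)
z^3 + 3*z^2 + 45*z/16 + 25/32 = (z + 1/2)*(z + 5/4)^2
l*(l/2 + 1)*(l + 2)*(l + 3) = l^4/2 + 7*l^3/2 + 8*l^2 + 6*l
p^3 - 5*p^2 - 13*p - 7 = (p - 7)*(p + 1)^2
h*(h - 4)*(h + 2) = h^3 - 2*h^2 - 8*h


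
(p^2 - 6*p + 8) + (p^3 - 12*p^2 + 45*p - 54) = p^3 - 11*p^2 + 39*p - 46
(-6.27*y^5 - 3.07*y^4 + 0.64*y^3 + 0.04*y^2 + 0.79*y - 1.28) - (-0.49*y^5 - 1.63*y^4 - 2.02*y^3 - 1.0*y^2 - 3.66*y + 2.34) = -5.78*y^5 - 1.44*y^4 + 2.66*y^3 + 1.04*y^2 + 4.45*y - 3.62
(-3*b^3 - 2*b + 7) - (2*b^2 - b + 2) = -3*b^3 - 2*b^2 - b + 5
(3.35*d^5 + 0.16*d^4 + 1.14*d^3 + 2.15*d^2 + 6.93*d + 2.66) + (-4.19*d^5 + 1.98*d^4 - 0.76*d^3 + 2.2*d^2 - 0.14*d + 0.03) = -0.84*d^5 + 2.14*d^4 + 0.38*d^3 + 4.35*d^2 + 6.79*d + 2.69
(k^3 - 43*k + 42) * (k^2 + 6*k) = k^5 + 6*k^4 - 43*k^3 - 216*k^2 + 252*k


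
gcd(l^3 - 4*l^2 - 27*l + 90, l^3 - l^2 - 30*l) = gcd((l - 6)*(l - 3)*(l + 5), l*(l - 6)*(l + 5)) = l^2 - l - 30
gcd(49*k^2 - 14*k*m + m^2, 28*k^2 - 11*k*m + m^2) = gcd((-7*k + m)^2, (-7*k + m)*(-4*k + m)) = 7*k - m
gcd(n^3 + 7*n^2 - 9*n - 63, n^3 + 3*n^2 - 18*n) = n - 3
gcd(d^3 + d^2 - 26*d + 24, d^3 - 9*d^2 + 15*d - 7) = d - 1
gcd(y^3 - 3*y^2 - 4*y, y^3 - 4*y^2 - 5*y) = y^2 + y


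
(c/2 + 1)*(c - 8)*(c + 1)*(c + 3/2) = c^4/2 - 7*c^3/4 - 59*c^2/4 - 49*c/2 - 12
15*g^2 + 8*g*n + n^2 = (3*g + n)*(5*g + n)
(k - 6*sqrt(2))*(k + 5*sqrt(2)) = k^2 - sqrt(2)*k - 60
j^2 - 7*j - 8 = (j - 8)*(j + 1)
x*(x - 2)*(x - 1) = x^3 - 3*x^2 + 2*x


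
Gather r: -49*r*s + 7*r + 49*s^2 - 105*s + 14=r*(7 - 49*s) + 49*s^2 - 105*s + 14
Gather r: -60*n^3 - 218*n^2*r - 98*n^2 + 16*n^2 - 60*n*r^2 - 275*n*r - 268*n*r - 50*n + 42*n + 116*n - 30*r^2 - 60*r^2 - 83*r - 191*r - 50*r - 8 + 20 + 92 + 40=-60*n^3 - 82*n^2 + 108*n + r^2*(-60*n - 90) + r*(-218*n^2 - 543*n - 324) + 144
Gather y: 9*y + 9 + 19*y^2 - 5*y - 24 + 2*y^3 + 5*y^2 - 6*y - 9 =2*y^3 + 24*y^2 - 2*y - 24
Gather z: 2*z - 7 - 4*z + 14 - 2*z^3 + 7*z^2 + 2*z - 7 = -2*z^3 + 7*z^2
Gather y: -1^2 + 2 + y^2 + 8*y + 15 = y^2 + 8*y + 16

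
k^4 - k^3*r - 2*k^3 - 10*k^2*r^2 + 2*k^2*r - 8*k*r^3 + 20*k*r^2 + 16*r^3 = (k - 2)*(k - 4*r)*(k + r)*(k + 2*r)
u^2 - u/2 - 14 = (u - 4)*(u + 7/2)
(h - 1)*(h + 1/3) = h^2 - 2*h/3 - 1/3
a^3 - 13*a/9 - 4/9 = (a - 4/3)*(a + 1/3)*(a + 1)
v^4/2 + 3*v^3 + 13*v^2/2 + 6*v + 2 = (v/2 + 1)*(v + 1)^2*(v + 2)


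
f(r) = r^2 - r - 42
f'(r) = 2*r - 1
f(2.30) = -39.01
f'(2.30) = 3.60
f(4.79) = -23.85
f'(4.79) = 8.58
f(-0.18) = -41.79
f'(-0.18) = -1.36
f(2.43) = -38.53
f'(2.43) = 3.86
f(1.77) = -40.64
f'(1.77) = 2.54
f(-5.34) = -8.14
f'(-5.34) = -11.68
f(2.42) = -38.56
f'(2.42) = 3.84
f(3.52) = -33.13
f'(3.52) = 6.04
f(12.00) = 90.00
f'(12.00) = 23.00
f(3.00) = -36.00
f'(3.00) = 5.00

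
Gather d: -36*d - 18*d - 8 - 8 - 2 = -54*d - 18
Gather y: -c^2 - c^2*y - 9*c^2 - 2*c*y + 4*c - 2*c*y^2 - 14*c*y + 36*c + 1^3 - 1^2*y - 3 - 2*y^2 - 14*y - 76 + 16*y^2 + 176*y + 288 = -10*c^2 + 40*c + y^2*(14 - 2*c) + y*(-c^2 - 16*c + 161) + 210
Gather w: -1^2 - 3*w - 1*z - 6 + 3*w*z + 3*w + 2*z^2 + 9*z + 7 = 3*w*z + 2*z^2 + 8*z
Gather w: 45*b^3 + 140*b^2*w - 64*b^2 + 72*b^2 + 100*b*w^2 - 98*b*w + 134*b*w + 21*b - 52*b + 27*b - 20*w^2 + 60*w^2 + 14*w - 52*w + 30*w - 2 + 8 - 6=45*b^3 + 8*b^2 - 4*b + w^2*(100*b + 40) + w*(140*b^2 + 36*b - 8)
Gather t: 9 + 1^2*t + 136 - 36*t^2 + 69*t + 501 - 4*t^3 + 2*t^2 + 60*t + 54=-4*t^3 - 34*t^2 + 130*t + 700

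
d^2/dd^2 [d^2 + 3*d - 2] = 2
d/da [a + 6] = 1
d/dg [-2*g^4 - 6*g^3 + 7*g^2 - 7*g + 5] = -8*g^3 - 18*g^2 + 14*g - 7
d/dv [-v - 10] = -1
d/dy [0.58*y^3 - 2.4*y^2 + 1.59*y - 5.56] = 1.74*y^2 - 4.8*y + 1.59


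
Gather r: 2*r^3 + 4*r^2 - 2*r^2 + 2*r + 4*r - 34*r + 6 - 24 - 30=2*r^3 + 2*r^2 - 28*r - 48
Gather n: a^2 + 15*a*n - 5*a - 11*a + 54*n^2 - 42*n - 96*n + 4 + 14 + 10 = a^2 - 16*a + 54*n^2 + n*(15*a - 138) + 28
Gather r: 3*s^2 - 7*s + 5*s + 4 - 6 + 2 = 3*s^2 - 2*s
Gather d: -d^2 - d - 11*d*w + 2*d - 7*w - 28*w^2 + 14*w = -d^2 + d*(1 - 11*w) - 28*w^2 + 7*w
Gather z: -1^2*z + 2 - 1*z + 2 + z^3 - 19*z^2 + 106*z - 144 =z^3 - 19*z^2 + 104*z - 140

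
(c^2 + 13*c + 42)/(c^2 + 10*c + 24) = (c + 7)/(c + 4)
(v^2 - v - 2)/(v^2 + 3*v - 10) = (v + 1)/(v + 5)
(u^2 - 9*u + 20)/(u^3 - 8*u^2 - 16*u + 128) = (u - 5)/(u^2 - 4*u - 32)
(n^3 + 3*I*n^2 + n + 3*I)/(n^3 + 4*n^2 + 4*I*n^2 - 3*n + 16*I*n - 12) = (n - I)/(n + 4)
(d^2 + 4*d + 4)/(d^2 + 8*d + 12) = (d + 2)/(d + 6)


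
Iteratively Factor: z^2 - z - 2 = (z + 1)*(z - 2)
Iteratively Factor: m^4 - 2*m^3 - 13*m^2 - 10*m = (m)*(m^3 - 2*m^2 - 13*m - 10) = m*(m - 5)*(m^2 + 3*m + 2) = m*(m - 5)*(m + 2)*(m + 1)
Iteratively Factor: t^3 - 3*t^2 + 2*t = (t - 1)*(t^2 - 2*t) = t*(t - 1)*(t - 2)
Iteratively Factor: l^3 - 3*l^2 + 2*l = (l - 2)*(l^2 - l) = (l - 2)*(l - 1)*(l)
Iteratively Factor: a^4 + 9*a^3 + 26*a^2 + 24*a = (a + 2)*(a^3 + 7*a^2 + 12*a) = a*(a + 2)*(a^2 + 7*a + 12) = a*(a + 2)*(a + 4)*(a + 3)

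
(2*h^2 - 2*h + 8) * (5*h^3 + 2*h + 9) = 10*h^5 - 10*h^4 + 44*h^3 + 14*h^2 - 2*h + 72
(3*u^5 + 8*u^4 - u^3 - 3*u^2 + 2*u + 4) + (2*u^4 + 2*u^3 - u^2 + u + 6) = 3*u^5 + 10*u^4 + u^3 - 4*u^2 + 3*u + 10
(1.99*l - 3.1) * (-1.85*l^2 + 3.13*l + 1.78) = -3.6815*l^3 + 11.9637*l^2 - 6.1608*l - 5.518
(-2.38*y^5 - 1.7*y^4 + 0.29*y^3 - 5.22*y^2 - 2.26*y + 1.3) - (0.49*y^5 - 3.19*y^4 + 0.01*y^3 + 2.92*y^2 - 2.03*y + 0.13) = -2.87*y^5 + 1.49*y^4 + 0.28*y^3 - 8.14*y^2 - 0.23*y + 1.17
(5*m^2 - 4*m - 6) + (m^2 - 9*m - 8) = 6*m^2 - 13*m - 14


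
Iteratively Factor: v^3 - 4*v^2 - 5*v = (v + 1)*(v^2 - 5*v) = v*(v + 1)*(v - 5)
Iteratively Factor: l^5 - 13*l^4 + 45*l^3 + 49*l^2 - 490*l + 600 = (l - 4)*(l^4 - 9*l^3 + 9*l^2 + 85*l - 150) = (l - 5)*(l - 4)*(l^3 - 4*l^2 - 11*l + 30) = (l - 5)*(l - 4)*(l + 3)*(l^2 - 7*l + 10) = (l - 5)*(l - 4)*(l - 2)*(l + 3)*(l - 5)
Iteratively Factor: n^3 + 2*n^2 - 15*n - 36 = (n + 3)*(n^2 - n - 12) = (n + 3)^2*(n - 4)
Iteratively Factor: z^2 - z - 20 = (z + 4)*(z - 5)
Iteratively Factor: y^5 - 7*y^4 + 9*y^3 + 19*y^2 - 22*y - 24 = (y - 3)*(y^4 - 4*y^3 - 3*y^2 + 10*y + 8) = (y - 3)*(y + 1)*(y^3 - 5*y^2 + 2*y + 8) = (y - 3)*(y - 2)*(y + 1)*(y^2 - 3*y - 4) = (y - 3)*(y - 2)*(y + 1)^2*(y - 4)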